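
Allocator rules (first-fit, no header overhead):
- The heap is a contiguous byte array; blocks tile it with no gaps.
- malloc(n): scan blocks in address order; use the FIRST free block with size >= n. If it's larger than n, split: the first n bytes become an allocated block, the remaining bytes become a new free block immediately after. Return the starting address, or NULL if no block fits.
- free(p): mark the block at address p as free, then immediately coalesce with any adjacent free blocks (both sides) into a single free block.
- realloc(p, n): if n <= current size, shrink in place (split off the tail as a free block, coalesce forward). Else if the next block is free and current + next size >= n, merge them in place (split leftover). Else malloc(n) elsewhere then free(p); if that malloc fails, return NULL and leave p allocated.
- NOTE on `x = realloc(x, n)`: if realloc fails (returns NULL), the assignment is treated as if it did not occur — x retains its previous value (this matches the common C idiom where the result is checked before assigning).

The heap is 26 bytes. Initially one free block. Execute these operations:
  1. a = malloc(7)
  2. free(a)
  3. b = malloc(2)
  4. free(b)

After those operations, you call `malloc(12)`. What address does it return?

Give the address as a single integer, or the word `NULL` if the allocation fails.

Answer: 0

Derivation:
Op 1: a = malloc(7) -> a = 0; heap: [0-6 ALLOC][7-25 FREE]
Op 2: free(a) -> (freed a); heap: [0-25 FREE]
Op 3: b = malloc(2) -> b = 0; heap: [0-1 ALLOC][2-25 FREE]
Op 4: free(b) -> (freed b); heap: [0-25 FREE]
malloc(12): first-fit scan over [0-25 FREE] -> 0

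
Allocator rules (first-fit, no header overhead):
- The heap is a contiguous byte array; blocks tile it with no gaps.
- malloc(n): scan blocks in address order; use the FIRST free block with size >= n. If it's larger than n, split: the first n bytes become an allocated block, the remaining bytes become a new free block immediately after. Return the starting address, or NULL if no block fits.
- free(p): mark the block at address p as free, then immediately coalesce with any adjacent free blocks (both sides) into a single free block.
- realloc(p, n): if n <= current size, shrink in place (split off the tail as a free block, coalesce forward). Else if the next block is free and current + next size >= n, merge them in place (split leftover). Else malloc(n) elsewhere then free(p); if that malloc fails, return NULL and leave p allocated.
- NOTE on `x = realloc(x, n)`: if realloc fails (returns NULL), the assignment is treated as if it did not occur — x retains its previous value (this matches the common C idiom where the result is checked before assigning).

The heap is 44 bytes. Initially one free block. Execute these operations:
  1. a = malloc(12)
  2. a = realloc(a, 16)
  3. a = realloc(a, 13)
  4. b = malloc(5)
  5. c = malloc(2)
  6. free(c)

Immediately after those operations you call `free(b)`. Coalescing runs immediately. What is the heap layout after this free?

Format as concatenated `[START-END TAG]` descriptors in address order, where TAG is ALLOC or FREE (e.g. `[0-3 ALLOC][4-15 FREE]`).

Answer: [0-12 ALLOC][13-43 FREE]

Derivation:
Op 1: a = malloc(12) -> a = 0; heap: [0-11 ALLOC][12-43 FREE]
Op 2: a = realloc(a, 16) -> a = 0; heap: [0-15 ALLOC][16-43 FREE]
Op 3: a = realloc(a, 13) -> a = 0; heap: [0-12 ALLOC][13-43 FREE]
Op 4: b = malloc(5) -> b = 13; heap: [0-12 ALLOC][13-17 ALLOC][18-43 FREE]
Op 5: c = malloc(2) -> c = 18; heap: [0-12 ALLOC][13-17 ALLOC][18-19 ALLOC][20-43 FREE]
Op 6: free(c) -> (freed c); heap: [0-12 ALLOC][13-17 ALLOC][18-43 FREE]
free(b): b = 13 -> block [13-17 ALLOC]; mark free, coalesce with adjacent free neighbors -> [0-12 ALLOC][13-43 FREE]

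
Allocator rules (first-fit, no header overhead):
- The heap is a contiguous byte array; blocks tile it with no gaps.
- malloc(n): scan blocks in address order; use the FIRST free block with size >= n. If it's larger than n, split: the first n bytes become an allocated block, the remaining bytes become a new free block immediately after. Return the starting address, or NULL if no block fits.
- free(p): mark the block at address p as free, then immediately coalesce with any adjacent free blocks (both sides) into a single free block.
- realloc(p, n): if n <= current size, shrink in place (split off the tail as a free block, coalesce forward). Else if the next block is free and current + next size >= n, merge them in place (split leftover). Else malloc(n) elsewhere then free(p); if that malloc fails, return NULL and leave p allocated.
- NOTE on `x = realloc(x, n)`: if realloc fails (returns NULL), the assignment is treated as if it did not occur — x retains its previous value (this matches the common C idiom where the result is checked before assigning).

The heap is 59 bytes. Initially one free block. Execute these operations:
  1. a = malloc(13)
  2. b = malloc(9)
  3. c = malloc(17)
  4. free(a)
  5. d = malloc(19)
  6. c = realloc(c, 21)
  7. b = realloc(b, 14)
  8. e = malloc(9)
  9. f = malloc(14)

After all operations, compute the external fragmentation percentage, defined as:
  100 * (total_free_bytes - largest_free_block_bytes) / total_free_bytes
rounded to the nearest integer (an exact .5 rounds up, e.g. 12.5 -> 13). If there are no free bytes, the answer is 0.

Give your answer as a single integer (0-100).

Op 1: a = malloc(13) -> a = 0; heap: [0-12 ALLOC][13-58 FREE]
Op 2: b = malloc(9) -> b = 13; heap: [0-12 ALLOC][13-21 ALLOC][22-58 FREE]
Op 3: c = malloc(17) -> c = 22; heap: [0-12 ALLOC][13-21 ALLOC][22-38 ALLOC][39-58 FREE]
Op 4: free(a) -> (freed a); heap: [0-12 FREE][13-21 ALLOC][22-38 ALLOC][39-58 FREE]
Op 5: d = malloc(19) -> d = 39; heap: [0-12 FREE][13-21 ALLOC][22-38 ALLOC][39-57 ALLOC][58-58 FREE]
Op 6: c = realloc(c, 21) -> NULL (c unchanged); heap: [0-12 FREE][13-21 ALLOC][22-38 ALLOC][39-57 ALLOC][58-58 FREE]
Op 7: b = realloc(b, 14) -> NULL (b unchanged); heap: [0-12 FREE][13-21 ALLOC][22-38 ALLOC][39-57 ALLOC][58-58 FREE]
Op 8: e = malloc(9) -> e = 0; heap: [0-8 ALLOC][9-12 FREE][13-21 ALLOC][22-38 ALLOC][39-57 ALLOC][58-58 FREE]
Op 9: f = malloc(14) -> f = NULL; heap: [0-8 ALLOC][9-12 FREE][13-21 ALLOC][22-38 ALLOC][39-57 ALLOC][58-58 FREE]
Free blocks: [4 1] total_free=5 largest=4 -> 100*(5-4)/5 = 100/5 = 20

Answer: 20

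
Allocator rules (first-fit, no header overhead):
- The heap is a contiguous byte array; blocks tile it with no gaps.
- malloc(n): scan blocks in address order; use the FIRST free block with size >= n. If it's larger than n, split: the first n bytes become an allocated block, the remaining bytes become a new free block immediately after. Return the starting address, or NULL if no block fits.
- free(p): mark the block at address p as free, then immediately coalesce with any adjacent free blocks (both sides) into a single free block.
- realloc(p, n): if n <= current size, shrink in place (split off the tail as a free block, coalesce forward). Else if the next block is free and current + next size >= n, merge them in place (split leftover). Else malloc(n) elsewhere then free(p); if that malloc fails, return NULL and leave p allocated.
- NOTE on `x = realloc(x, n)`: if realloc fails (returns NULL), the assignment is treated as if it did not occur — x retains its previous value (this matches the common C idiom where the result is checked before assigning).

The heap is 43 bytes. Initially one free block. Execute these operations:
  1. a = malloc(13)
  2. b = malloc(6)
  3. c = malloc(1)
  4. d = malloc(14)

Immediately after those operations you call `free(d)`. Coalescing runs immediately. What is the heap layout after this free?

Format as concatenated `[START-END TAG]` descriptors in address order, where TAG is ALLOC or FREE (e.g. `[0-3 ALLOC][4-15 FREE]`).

Answer: [0-12 ALLOC][13-18 ALLOC][19-19 ALLOC][20-42 FREE]

Derivation:
Op 1: a = malloc(13) -> a = 0; heap: [0-12 ALLOC][13-42 FREE]
Op 2: b = malloc(6) -> b = 13; heap: [0-12 ALLOC][13-18 ALLOC][19-42 FREE]
Op 3: c = malloc(1) -> c = 19; heap: [0-12 ALLOC][13-18 ALLOC][19-19 ALLOC][20-42 FREE]
Op 4: d = malloc(14) -> d = 20; heap: [0-12 ALLOC][13-18 ALLOC][19-19 ALLOC][20-33 ALLOC][34-42 FREE]
free(d): d = 20 -> block [20-33 ALLOC]; mark free, coalesce with adjacent free neighbors -> [0-12 ALLOC][13-18 ALLOC][19-19 ALLOC][20-42 FREE]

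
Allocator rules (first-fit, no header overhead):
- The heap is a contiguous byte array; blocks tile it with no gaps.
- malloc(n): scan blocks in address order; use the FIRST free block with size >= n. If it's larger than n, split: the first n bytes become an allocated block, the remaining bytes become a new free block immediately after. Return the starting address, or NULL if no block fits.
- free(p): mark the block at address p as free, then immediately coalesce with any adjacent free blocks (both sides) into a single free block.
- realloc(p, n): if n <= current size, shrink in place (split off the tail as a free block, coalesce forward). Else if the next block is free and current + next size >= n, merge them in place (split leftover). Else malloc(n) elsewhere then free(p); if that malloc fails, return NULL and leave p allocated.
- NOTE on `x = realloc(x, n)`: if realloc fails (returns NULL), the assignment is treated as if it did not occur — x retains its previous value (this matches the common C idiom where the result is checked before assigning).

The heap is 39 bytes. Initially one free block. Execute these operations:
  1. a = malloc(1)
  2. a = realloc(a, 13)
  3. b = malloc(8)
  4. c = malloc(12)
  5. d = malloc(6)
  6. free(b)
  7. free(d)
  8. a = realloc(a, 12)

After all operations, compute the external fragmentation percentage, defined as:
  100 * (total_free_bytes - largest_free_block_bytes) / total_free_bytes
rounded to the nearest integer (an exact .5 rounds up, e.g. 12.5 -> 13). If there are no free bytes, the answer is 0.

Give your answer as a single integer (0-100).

Answer: 40

Derivation:
Op 1: a = malloc(1) -> a = 0; heap: [0-0 ALLOC][1-38 FREE]
Op 2: a = realloc(a, 13) -> a = 0; heap: [0-12 ALLOC][13-38 FREE]
Op 3: b = malloc(8) -> b = 13; heap: [0-12 ALLOC][13-20 ALLOC][21-38 FREE]
Op 4: c = malloc(12) -> c = 21; heap: [0-12 ALLOC][13-20 ALLOC][21-32 ALLOC][33-38 FREE]
Op 5: d = malloc(6) -> d = 33; heap: [0-12 ALLOC][13-20 ALLOC][21-32 ALLOC][33-38 ALLOC]
Op 6: free(b) -> (freed b); heap: [0-12 ALLOC][13-20 FREE][21-32 ALLOC][33-38 ALLOC]
Op 7: free(d) -> (freed d); heap: [0-12 ALLOC][13-20 FREE][21-32 ALLOC][33-38 FREE]
Op 8: a = realloc(a, 12) -> a = 0; heap: [0-11 ALLOC][12-20 FREE][21-32 ALLOC][33-38 FREE]
Free blocks: [9 6] total_free=15 largest=9 -> 100*(15-9)/15 = 600/15 = 40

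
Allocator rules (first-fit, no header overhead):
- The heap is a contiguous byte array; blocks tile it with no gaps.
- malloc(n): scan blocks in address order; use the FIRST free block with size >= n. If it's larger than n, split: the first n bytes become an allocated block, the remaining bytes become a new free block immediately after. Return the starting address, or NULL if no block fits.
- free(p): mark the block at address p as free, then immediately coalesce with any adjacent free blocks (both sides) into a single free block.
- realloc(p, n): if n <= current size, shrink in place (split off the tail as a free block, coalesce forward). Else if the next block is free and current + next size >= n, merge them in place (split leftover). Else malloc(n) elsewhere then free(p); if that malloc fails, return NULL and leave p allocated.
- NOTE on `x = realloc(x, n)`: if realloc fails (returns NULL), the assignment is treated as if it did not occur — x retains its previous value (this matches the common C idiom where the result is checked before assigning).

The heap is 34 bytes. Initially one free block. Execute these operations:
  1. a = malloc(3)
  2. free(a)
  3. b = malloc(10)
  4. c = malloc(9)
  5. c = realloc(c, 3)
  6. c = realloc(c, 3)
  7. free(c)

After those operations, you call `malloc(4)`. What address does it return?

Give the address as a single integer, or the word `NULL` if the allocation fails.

Op 1: a = malloc(3) -> a = 0; heap: [0-2 ALLOC][3-33 FREE]
Op 2: free(a) -> (freed a); heap: [0-33 FREE]
Op 3: b = malloc(10) -> b = 0; heap: [0-9 ALLOC][10-33 FREE]
Op 4: c = malloc(9) -> c = 10; heap: [0-9 ALLOC][10-18 ALLOC][19-33 FREE]
Op 5: c = realloc(c, 3) -> c = 10; heap: [0-9 ALLOC][10-12 ALLOC][13-33 FREE]
Op 6: c = realloc(c, 3) -> c = 10; heap: [0-9 ALLOC][10-12 ALLOC][13-33 FREE]
Op 7: free(c) -> (freed c); heap: [0-9 ALLOC][10-33 FREE]
malloc(4): first-fit scan over [0-9 ALLOC][10-33 FREE] -> 10

Answer: 10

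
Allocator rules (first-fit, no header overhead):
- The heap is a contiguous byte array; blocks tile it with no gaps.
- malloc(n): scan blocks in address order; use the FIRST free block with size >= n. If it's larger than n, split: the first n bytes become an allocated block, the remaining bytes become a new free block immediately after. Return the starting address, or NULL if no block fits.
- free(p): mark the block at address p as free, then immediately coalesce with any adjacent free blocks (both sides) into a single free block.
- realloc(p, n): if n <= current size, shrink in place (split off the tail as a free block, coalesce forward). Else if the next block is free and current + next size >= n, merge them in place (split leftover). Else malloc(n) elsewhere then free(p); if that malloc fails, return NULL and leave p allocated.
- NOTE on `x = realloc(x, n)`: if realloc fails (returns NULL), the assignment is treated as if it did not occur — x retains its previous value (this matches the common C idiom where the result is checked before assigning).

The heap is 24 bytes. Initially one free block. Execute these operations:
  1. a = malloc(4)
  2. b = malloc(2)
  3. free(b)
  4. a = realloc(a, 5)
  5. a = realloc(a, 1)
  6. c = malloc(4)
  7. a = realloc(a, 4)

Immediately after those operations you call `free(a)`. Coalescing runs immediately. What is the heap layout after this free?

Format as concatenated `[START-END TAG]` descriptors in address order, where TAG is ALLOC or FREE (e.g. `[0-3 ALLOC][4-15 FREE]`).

Answer: [0-0 FREE][1-4 ALLOC][5-23 FREE]

Derivation:
Op 1: a = malloc(4) -> a = 0; heap: [0-3 ALLOC][4-23 FREE]
Op 2: b = malloc(2) -> b = 4; heap: [0-3 ALLOC][4-5 ALLOC][6-23 FREE]
Op 3: free(b) -> (freed b); heap: [0-3 ALLOC][4-23 FREE]
Op 4: a = realloc(a, 5) -> a = 0; heap: [0-4 ALLOC][5-23 FREE]
Op 5: a = realloc(a, 1) -> a = 0; heap: [0-0 ALLOC][1-23 FREE]
Op 6: c = malloc(4) -> c = 1; heap: [0-0 ALLOC][1-4 ALLOC][5-23 FREE]
Op 7: a = realloc(a, 4) -> a = 5; heap: [0-0 FREE][1-4 ALLOC][5-8 ALLOC][9-23 FREE]
free(a): a = 5 -> block [5-8 ALLOC]; mark free, coalesce with adjacent free neighbors -> [0-0 FREE][1-4 ALLOC][5-23 FREE]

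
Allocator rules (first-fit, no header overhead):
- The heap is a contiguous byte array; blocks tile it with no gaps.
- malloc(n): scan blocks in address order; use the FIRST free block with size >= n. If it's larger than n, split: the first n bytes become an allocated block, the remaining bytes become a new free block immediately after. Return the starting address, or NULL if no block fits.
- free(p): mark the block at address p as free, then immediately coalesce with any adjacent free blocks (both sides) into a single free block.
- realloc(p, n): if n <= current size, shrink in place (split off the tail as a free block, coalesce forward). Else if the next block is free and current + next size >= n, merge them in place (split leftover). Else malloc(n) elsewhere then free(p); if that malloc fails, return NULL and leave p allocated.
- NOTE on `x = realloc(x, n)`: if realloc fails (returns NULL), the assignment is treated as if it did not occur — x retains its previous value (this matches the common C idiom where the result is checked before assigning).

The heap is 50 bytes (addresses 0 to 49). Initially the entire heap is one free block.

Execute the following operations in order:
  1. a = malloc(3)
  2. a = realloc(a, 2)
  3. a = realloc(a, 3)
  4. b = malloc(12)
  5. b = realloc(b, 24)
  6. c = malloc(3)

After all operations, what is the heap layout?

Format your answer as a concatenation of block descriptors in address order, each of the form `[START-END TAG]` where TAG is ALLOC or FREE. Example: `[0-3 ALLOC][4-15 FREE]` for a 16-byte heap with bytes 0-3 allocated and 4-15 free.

Answer: [0-2 ALLOC][3-26 ALLOC][27-29 ALLOC][30-49 FREE]

Derivation:
Op 1: a = malloc(3) -> a = 0; heap: [0-2 ALLOC][3-49 FREE]
Op 2: a = realloc(a, 2) -> a = 0; heap: [0-1 ALLOC][2-49 FREE]
Op 3: a = realloc(a, 3) -> a = 0; heap: [0-2 ALLOC][3-49 FREE]
Op 4: b = malloc(12) -> b = 3; heap: [0-2 ALLOC][3-14 ALLOC][15-49 FREE]
Op 5: b = realloc(b, 24) -> b = 3; heap: [0-2 ALLOC][3-26 ALLOC][27-49 FREE]
Op 6: c = malloc(3) -> c = 27; heap: [0-2 ALLOC][3-26 ALLOC][27-29 ALLOC][30-49 FREE]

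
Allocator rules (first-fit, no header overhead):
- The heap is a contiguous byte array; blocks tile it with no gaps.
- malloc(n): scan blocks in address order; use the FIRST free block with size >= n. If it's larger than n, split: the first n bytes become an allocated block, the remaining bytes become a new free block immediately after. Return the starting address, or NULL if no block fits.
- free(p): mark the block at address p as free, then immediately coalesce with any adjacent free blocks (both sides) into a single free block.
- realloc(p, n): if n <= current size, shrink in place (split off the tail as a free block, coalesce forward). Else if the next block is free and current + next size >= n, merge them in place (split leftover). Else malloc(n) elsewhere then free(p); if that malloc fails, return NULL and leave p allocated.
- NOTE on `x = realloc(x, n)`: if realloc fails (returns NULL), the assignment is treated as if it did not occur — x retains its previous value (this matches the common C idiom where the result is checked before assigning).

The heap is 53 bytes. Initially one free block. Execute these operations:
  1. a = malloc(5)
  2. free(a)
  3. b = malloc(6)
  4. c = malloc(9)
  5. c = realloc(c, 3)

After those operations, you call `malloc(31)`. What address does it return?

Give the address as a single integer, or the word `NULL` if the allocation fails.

Answer: 9

Derivation:
Op 1: a = malloc(5) -> a = 0; heap: [0-4 ALLOC][5-52 FREE]
Op 2: free(a) -> (freed a); heap: [0-52 FREE]
Op 3: b = malloc(6) -> b = 0; heap: [0-5 ALLOC][6-52 FREE]
Op 4: c = malloc(9) -> c = 6; heap: [0-5 ALLOC][6-14 ALLOC][15-52 FREE]
Op 5: c = realloc(c, 3) -> c = 6; heap: [0-5 ALLOC][6-8 ALLOC][9-52 FREE]
malloc(31): first-fit scan over [0-5 ALLOC][6-8 ALLOC][9-52 FREE] -> 9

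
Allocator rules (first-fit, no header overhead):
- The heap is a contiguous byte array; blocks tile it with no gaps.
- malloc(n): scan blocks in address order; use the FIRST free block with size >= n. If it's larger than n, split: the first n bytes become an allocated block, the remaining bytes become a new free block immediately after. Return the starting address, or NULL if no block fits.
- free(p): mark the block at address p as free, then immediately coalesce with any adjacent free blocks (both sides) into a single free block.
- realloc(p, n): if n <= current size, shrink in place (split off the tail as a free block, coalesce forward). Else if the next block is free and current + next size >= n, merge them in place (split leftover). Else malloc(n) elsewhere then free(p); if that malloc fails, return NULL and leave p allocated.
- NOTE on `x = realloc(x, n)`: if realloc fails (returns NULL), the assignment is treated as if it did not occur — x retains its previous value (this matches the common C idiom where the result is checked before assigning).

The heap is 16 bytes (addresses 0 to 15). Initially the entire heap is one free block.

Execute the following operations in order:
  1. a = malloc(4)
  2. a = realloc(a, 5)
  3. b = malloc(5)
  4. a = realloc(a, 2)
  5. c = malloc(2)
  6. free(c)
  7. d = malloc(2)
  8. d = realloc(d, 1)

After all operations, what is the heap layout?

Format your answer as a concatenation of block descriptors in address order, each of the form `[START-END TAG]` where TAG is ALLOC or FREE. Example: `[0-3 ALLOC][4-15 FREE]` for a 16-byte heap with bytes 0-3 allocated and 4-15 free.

Answer: [0-1 ALLOC][2-2 ALLOC][3-4 FREE][5-9 ALLOC][10-15 FREE]

Derivation:
Op 1: a = malloc(4) -> a = 0; heap: [0-3 ALLOC][4-15 FREE]
Op 2: a = realloc(a, 5) -> a = 0; heap: [0-4 ALLOC][5-15 FREE]
Op 3: b = malloc(5) -> b = 5; heap: [0-4 ALLOC][5-9 ALLOC][10-15 FREE]
Op 4: a = realloc(a, 2) -> a = 0; heap: [0-1 ALLOC][2-4 FREE][5-9 ALLOC][10-15 FREE]
Op 5: c = malloc(2) -> c = 2; heap: [0-1 ALLOC][2-3 ALLOC][4-4 FREE][5-9 ALLOC][10-15 FREE]
Op 6: free(c) -> (freed c); heap: [0-1 ALLOC][2-4 FREE][5-9 ALLOC][10-15 FREE]
Op 7: d = malloc(2) -> d = 2; heap: [0-1 ALLOC][2-3 ALLOC][4-4 FREE][5-9 ALLOC][10-15 FREE]
Op 8: d = realloc(d, 1) -> d = 2; heap: [0-1 ALLOC][2-2 ALLOC][3-4 FREE][5-9 ALLOC][10-15 FREE]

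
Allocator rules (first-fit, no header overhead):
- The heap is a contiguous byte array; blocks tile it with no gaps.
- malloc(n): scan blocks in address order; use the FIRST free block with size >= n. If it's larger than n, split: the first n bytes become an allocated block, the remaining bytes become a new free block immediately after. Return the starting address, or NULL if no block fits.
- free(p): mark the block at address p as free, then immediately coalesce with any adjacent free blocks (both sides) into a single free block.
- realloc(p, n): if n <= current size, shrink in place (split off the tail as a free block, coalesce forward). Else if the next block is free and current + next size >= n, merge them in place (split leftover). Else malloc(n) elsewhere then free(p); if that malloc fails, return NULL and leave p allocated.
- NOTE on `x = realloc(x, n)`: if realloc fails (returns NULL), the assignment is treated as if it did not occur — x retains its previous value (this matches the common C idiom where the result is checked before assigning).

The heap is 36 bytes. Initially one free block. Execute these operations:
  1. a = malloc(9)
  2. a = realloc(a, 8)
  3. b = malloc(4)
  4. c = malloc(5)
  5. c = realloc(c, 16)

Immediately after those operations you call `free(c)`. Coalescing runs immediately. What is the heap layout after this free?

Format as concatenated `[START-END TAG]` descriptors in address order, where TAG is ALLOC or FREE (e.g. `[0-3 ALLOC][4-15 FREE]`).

Op 1: a = malloc(9) -> a = 0; heap: [0-8 ALLOC][9-35 FREE]
Op 2: a = realloc(a, 8) -> a = 0; heap: [0-7 ALLOC][8-35 FREE]
Op 3: b = malloc(4) -> b = 8; heap: [0-7 ALLOC][8-11 ALLOC][12-35 FREE]
Op 4: c = malloc(5) -> c = 12; heap: [0-7 ALLOC][8-11 ALLOC][12-16 ALLOC][17-35 FREE]
Op 5: c = realloc(c, 16) -> c = 12; heap: [0-7 ALLOC][8-11 ALLOC][12-27 ALLOC][28-35 FREE]
free(c): c = 12 -> block [12-27 ALLOC]; mark free, coalesce with adjacent free neighbors -> [0-7 ALLOC][8-11 ALLOC][12-35 FREE]

Answer: [0-7 ALLOC][8-11 ALLOC][12-35 FREE]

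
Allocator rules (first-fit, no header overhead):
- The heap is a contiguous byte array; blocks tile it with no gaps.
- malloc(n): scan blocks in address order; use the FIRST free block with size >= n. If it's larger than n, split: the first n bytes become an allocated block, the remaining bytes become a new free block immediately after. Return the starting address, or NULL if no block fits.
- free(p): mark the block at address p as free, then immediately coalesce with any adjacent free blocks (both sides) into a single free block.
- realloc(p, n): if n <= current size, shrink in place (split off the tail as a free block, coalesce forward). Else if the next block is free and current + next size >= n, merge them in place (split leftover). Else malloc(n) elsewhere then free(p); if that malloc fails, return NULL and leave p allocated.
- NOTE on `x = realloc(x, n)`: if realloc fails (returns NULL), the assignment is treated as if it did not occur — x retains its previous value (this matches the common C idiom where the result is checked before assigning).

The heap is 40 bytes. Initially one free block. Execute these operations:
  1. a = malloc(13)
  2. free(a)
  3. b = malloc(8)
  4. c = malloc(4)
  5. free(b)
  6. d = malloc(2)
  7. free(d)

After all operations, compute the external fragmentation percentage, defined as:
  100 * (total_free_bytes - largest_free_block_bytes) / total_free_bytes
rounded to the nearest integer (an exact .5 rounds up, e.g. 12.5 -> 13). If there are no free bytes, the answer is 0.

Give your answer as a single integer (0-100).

Answer: 22

Derivation:
Op 1: a = malloc(13) -> a = 0; heap: [0-12 ALLOC][13-39 FREE]
Op 2: free(a) -> (freed a); heap: [0-39 FREE]
Op 3: b = malloc(8) -> b = 0; heap: [0-7 ALLOC][8-39 FREE]
Op 4: c = malloc(4) -> c = 8; heap: [0-7 ALLOC][8-11 ALLOC][12-39 FREE]
Op 5: free(b) -> (freed b); heap: [0-7 FREE][8-11 ALLOC][12-39 FREE]
Op 6: d = malloc(2) -> d = 0; heap: [0-1 ALLOC][2-7 FREE][8-11 ALLOC][12-39 FREE]
Op 7: free(d) -> (freed d); heap: [0-7 FREE][8-11 ALLOC][12-39 FREE]
Free blocks: [8 28] total_free=36 largest=28 -> 100*(36-28)/36 = 800/36 ≈ 22.222 -> rounds to 22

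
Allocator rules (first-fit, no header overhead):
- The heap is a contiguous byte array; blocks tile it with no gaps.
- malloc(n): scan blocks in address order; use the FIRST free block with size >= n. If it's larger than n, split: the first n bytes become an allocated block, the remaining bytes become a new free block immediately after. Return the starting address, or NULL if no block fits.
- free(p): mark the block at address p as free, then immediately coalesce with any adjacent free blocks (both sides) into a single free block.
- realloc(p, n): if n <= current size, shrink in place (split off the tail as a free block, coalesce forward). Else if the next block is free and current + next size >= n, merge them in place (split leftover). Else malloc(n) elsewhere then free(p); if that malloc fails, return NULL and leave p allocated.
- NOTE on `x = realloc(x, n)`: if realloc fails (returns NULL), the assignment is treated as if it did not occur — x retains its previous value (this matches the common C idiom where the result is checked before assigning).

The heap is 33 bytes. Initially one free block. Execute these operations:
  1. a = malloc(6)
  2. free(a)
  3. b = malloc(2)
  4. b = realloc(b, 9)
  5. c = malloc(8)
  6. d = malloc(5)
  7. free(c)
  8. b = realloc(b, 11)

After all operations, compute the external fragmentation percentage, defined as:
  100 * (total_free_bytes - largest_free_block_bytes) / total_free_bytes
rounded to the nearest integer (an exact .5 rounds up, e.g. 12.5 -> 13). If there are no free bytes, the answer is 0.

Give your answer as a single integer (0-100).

Answer: 35

Derivation:
Op 1: a = malloc(6) -> a = 0; heap: [0-5 ALLOC][6-32 FREE]
Op 2: free(a) -> (freed a); heap: [0-32 FREE]
Op 3: b = malloc(2) -> b = 0; heap: [0-1 ALLOC][2-32 FREE]
Op 4: b = realloc(b, 9) -> b = 0; heap: [0-8 ALLOC][9-32 FREE]
Op 5: c = malloc(8) -> c = 9; heap: [0-8 ALLOC][9-16 ALLOC][17-32 FREE]
Op 6: d = malloc(5) -> d = 17; heap: [0-8 ALLOC][9-16 ALLOC][17-21 ALLOC][22-32 FREE]
Op 7: free(c) -> (freed c); heap: [0-8 ALLOC][9-16 FREE][17-21 ALLOC][22-32 FREE]
Op 8: b = realloc(b, 11) -> b = 0; heap: [0-10 ALLOC][11-16 FREE][17-21 ALLOC][22-32 FREE]
Free blocks: [6 11] total_free=17 largest=11 -> 100*(17-11)/17 = 600/17 ≈ 35.294 -> rounds to 35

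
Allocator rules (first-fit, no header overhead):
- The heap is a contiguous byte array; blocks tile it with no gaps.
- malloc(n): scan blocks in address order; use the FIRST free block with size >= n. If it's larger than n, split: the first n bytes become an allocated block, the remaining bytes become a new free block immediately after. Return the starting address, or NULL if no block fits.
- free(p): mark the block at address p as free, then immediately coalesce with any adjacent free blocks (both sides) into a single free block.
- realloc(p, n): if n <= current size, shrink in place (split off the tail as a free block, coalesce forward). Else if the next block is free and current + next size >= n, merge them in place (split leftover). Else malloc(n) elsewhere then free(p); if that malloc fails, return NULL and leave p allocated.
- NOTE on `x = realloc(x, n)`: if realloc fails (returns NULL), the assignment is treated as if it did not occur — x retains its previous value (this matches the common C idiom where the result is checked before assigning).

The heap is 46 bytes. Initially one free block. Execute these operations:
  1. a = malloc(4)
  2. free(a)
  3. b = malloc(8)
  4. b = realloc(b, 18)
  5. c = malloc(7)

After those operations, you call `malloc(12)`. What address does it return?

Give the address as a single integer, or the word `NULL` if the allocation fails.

Op 1: a = malloc(4) -> a = 0; heap: [0-3 ALLOC][4-45 FREE]
Op 2: free(a) -> (freed a); heap: [0-45 FREE]
Op 3: b = malloc(8) -> b = 0; heap: [0-7 ALLOC][8-45 FREE]
Op 4: b = realloc(b, 18) -> b = 0; heap: [0-17 ALLOC][18-45 FREE]
Op 5: c = malloc(7) -> c = 18; heap: [0-17 ALLOC][18-24 ALLOC][25-45 FREE]
malloc(12): first-fit scan over [0-17 ALLOC][18-24 ALLOC][25-45 FREE] -> 25

Answer: 25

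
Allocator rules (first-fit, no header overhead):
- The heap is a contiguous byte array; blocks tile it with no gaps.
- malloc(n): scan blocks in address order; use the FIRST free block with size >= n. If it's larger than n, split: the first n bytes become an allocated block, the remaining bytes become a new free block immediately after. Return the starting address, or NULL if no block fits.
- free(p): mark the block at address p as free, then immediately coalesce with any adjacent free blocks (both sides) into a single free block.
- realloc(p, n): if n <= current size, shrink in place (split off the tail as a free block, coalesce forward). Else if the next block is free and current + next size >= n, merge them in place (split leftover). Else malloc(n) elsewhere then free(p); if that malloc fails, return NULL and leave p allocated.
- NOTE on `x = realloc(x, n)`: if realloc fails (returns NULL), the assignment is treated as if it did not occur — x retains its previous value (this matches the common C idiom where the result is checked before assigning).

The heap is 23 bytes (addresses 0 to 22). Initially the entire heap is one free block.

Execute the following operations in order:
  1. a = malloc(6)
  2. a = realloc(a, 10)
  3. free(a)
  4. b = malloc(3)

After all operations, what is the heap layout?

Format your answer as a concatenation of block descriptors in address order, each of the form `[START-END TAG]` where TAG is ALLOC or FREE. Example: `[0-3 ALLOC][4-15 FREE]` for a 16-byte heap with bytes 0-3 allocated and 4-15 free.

Op 1: a = malloc(6) -> a = 0; heap: [0-5 ALLOC][6-22 FREE]
Op 2: a = realloc(a, 10) -> a = 0; heap: [0-9 ALLOC][10-22 FREE]
Op 3: free(a) -> (freed a); heap: [0-22 FREE]
Op 4: b = malloc(3) -> b = 0; heap: [0-2 ALLOC][3-22 FREE]

Answer: [0-2 ALLOC][3-22 FREE]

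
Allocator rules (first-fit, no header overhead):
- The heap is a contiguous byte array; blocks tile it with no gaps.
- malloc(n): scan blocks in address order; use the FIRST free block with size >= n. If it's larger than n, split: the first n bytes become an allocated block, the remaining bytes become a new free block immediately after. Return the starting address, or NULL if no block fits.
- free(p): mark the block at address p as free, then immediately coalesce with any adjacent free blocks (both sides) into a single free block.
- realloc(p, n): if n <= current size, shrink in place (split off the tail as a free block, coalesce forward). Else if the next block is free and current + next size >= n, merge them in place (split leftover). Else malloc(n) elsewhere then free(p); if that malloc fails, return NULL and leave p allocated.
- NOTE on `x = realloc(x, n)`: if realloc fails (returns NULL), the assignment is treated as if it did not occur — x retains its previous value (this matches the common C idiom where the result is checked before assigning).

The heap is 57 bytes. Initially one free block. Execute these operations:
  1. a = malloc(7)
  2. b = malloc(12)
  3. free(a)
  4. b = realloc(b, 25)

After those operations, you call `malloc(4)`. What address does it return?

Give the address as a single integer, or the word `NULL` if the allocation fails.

Op 1: a = malloc(7) -> a = 0; heap: [0-6 ALLOC][7-56 FREE]
Op 2: b = malloc(12) -> b = 7; heap: [0-6 ALLOC][7-18 ALLOC][19-56 FREE]
Op 3: free(a) -> (freed a); heap: [0-6 FREE][7-18 ALLOC][19-56 FREE]
Op 4: b = realloc(b, 25) -> b = 7; heap: [0-6 FREE][7-31 ALLOC][32-56 FREE]
malloc(4): first-fit scan over [0-6 FREE][7-31 ALLOC][32-56 FREE] -> 0

Answer: 0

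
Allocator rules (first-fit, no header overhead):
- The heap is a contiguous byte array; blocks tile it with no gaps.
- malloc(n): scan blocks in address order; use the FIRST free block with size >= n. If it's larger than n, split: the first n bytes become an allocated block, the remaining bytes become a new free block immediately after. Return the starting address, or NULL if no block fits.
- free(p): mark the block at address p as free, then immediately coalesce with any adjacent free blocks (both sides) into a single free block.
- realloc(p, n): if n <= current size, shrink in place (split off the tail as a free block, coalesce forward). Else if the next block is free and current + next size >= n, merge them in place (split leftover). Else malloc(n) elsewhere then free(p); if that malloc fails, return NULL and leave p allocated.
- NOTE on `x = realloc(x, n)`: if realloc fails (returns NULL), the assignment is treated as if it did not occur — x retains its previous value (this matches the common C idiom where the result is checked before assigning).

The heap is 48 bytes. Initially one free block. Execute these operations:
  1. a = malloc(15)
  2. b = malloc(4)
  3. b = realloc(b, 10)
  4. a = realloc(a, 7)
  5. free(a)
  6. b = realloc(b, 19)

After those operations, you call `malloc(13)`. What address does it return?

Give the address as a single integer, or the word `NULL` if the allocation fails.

Op 1: a = malloc(15) -> a = 0; heap: [0-14 ALLOC][15-47 FREE]
Op 2: b = malloc(4) -> b = 15; heap: [0-14 ALLOC][15-18 ALLOC][19-47 FREE]
Op 3: b = realloc(b, 10) -> b = 15; heap: [0-14 ALLOC][15-24 ALLOC][25-47 FREE]
Op 4: a = realloc(a, 7) -> a = 0; heap: [0-6 ALLOC][7-14 FREE][15-24 ALLOC][25-47 FREE]
Op 5: free(a) -> (freed a); heap: [0-14 FREE][15-24 ALLOC][25-47 FREE]
Op 6: b = realloc(b, 19) -> b = 15; heap: [0-14 FREE][15-33 ALLOC][34-47 FREE]
malloc(13): first-fit scan over [0-14 FREE][15-33 ALLOC][34-47 FREE] -> 0

Answer: 0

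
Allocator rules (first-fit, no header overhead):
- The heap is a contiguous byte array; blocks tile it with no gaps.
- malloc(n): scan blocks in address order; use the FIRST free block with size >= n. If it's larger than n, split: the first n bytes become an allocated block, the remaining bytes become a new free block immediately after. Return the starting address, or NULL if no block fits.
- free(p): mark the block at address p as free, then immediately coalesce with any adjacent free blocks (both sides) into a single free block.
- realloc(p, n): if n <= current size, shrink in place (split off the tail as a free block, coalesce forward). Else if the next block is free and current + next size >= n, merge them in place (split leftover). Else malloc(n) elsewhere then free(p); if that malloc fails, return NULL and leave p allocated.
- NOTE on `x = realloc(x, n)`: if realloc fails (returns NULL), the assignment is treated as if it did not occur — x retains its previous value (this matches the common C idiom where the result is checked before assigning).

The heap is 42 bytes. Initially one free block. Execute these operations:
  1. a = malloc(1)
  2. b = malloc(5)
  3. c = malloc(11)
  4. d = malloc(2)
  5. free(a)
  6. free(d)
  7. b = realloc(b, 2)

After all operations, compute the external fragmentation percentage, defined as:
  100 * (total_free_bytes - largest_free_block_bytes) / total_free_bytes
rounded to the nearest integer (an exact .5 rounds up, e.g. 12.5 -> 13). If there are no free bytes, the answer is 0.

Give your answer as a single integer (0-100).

Answer: 14

Derivation:
Op 1: a = malloc(1) -> a = 0; heap: [0-0 ALLOC][1-41 FREE]
Op 2: b = malloc(5) -> b = 1; heap: [0-0 ALLOC][1-5 ALLOC][6-41 FREE]
Op 3: c = malloc(11) -> c = 6; heap: [0-0 ALLOC][1-5 ALLOC][6-16 ALLOC][17-41 FREE]
Op 4: d = malloc(2) -> d = 17; heap: [0-0 ALLOC][1-5 ALLOC][6-16 ALLOC][17-18 ALLOC][19-41 FREE]
Op 5: free(a) -> (freed a); heap: [0-0 FREE][1-5 ALLOC][6-16 ALLOC][17-18 ALLOC][19-41 FREE]
Op 6: free(d) -> (freed d); heap: [0-0 FREE][1-5 ALLOC][6-16 ALLOC][17-41 FREE]
Op 7: b = realloc(b, 2) -> b = 1; heap: [0-0 FREE][1-2 ALLOC][3-5 FREE][6-16 ALLOC][17-41 FREE]
Free blocks: [1 3 25] total_free=29 largest=25 -> 100*(29-25)/29 = 400/29 ≈ 13.793 -> rounds to 14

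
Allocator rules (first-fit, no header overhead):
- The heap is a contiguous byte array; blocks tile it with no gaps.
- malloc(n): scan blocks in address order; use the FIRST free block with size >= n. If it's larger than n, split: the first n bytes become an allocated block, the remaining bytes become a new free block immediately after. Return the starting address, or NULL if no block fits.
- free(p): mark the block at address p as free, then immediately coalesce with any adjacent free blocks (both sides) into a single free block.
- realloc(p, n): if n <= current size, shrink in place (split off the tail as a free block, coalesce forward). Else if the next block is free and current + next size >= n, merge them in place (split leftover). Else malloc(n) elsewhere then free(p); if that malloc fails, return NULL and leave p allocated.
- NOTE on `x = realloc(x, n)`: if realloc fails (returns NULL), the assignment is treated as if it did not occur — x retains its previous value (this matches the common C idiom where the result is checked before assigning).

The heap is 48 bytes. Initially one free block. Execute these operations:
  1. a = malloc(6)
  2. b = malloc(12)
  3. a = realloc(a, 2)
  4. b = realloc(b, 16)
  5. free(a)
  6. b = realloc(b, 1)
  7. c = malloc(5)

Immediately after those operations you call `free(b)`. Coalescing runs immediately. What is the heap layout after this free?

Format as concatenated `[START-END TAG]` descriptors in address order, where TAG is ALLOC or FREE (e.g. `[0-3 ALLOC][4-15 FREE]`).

Answer: [0-4 ALLOC][5-47 FREE]

Derivation:
Op 1: a = malloc(6) -> a = 0; heap: [0-5 ALLOC][6-47 FREE]
Op 2: b = malloc(12) -> b = 6; heap: [0-5 ALLOC][6-17 ALLOC][18-47 FREE]
Op 3: a = realloc(a, 2) -> a = 0; heap: [0-1 ALLOC][2-5 FREE][6-17 ALLOC][18-47 FREE]
Op 4: b = realloc(b, 16) -> b = 6; heap: [0-1 ALLOC][2-5 FREE][6-21 ALLOC][22-47 FREE]
Op 5: free(a) -> (freed a); heap: [0-5 FREE][6-21 ALLOC][22-47 FREE]
Op 6: b = realloc(b, 1) -> b = 6; heap: [0-5 FREE][6-6 ALLOC][7-47 FREE]
Op 7: c = malloc(5) -> c = 0; heap: [0-4 ALLOC][5-5 FREE][6-6 ALLOC][7-47 FREE]
free(b): b = 6 -> block [6-6 ALLOC]; mark free, coalesce with adjacent free neighbors -> [0-4 ALLOC][5-47 FREE]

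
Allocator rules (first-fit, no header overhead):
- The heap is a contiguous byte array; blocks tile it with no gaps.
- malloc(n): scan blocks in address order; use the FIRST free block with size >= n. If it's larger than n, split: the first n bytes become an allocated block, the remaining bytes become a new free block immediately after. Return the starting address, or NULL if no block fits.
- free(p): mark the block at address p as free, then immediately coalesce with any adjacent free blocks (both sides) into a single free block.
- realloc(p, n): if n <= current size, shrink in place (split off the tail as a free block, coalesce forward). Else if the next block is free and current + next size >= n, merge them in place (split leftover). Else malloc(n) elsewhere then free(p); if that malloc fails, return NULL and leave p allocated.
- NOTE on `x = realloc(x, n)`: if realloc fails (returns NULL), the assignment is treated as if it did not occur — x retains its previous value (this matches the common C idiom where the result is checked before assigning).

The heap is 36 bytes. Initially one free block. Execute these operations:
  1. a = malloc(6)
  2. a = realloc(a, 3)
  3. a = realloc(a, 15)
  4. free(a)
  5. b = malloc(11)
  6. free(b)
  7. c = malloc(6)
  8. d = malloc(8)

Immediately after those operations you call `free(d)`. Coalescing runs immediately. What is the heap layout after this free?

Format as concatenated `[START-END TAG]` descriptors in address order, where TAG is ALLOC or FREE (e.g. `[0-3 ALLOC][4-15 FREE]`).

Op 1: a = malloc(6) -> a = 0; heap: [0-5 ALLOC][6-35 FREE]
Op 2: a = realloc(a, 3) -> a = 0; heap: [0-2 ALLOC][3-35 FREE]
Op 3: a = realloc(a, 15) -> a = 0; heap: [0-14 ALLOC][15-35 FREE]
Op 4: free(a) -> (freed a); heap: [0-35 FREE]
Op 5: b = malloc(11) -> b = 0; heap: [0-10 ALLOC][11-35 FREE]
Op 6: free(b) -> (freed b); heap: [0-35 FREE]
Op 7: c = malloc(6) -> c = 0; heap: [0-5 ALLOC][6-35 FREE]
Op 8: d = malloc(8) -> d = 6; heap: [0-5 ALLOC][6-13 ALLOC][14-35 FREE]
free(d): d = 6 -> block [6-13 ALLOC]; mark free, coalesce with adjacent free neighbors -> [0-5 ALLOC][6-35 FREE]

Answer: [0-5 ALLOC][6-35 FREE]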